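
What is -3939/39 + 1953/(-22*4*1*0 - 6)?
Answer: -853/2 ≈ -426.50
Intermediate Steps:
-3939/39 + 1953/(-22*4*1*0 - 6) = -3939*1/39 + 1953/(-88*0 - 6) = -101 + 1953/(-22*0 - 6) = -101 + 1953/(0 - 6) = -101 + 1953/(-6) = -101 + 1953*(-1/6) = -101 - 651/2 = -853/2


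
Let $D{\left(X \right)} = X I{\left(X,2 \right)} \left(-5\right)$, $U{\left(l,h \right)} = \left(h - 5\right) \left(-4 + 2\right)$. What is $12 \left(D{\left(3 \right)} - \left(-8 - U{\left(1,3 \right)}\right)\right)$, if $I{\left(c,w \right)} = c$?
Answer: $-396$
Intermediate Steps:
$U{\left(l,h \right)} = 10 - 2 h$ ($U{\left(l,h \right)} = \left(-5 + h\right) \left(-2\right) = 10 - 2 h$)
$D{\left(X \right)} = - 5 X^{2}$ ($D{\left(X \right)} = X X \left(-5\right) = X^{2} \left(-5\right) = - 5 X^{2}$)
$12 \left(D{\left(3 \right)} - \left(-8 - U{\left(1,3 \right)}\right)\right) = 12 \left(- 5 \cdot 3^{2} + \left(\left(12 + \left(10 - 6\right)\right) - 4\right)\right) = 12 \left(\left(-5\right) 9 + \left(\left(12 + \left(10 - 6\right)\right) - 4\right)\right) = 12 \left(-45 + \left(\left(12 + 4\right) - 4\right)\right) = 12 \left(-45 + \left(16 - 4\right)\right) = 12 \left(-45 + 12\right) = 12 \left(-33\right) = -396$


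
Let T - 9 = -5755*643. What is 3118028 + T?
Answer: -582428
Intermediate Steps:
T = -3700456 (T = 9 - 5755*643 = 9 - 3700465 = -3700456)
3118028 + T = 3118028 - 3700456 = -582428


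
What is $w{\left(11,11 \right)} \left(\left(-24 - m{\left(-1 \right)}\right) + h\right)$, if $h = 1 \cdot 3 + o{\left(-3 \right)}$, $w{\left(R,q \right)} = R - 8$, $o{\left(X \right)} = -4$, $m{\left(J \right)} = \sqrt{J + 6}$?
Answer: $-75 - 3 \sqrt{5} \approx -81.708$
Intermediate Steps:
$m{\left(J \right)} = \sqrt{6 + J}$
$w{\left(R,q \right)} = -8 + R$
$h = -1$ ($h = 1 \cdot 3 - 4 = 3 - 4 = -1$)
$w{\left(11,11 \right)} \left(\left(-24 - m{\left(-1 \right)}\right) + h\right) = \left(-8 + 11\right) \left(\left(-24 - \sqrt{6 - 1}\right) - 1\right) = 3 \left(\left(-24 - \sqrt{5}\right) - 1\right) = 3 \left(-25 - \sqrt{5}\right) = -75 - 3 \sqrt{5}$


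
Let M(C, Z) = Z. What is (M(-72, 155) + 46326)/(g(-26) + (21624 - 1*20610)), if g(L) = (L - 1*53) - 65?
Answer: 46481/870 ≈ 53.426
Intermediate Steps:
g(L) = -118 + L (g(L) = (L - 53) - 65 = (-53 + L) - 65 = -118 + L)
(M(-72, 155) + 46326)/(g(-26) + (21624 - 1*20610)) = (155 + 46326)/((-118 - 26) + (21624 - 1*20610)) = 46481/(-144 + (21624 - 20610)) = 46481/(-144 + 1014) = 46481/870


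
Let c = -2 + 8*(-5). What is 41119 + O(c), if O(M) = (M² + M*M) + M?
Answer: 44605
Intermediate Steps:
c = -42 (c = -2 - 40 = -42)
O(M) = M + 2*M² (O(M) = (M² + M²) + M = 2*M² + M = M + 2*M²)
41119 + O(c) = 41119 - 42*(1 + 2*(-42)) = 41119 - 42*(1 - 84) = 41119 - 42*(-83) = 41119 + 3486 = 44605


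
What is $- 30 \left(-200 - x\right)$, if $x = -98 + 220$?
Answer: $9660$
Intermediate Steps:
$x = 122$
$- 30 \left(-200 - x\right) = - 30 \left(-200 - 122\right) = \left(-30\right) \left(-322\right) = 9660$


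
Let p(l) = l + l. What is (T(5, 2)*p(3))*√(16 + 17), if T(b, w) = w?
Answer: 12*√33 ≈ 68.935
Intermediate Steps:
p(l) = 2*l
(T(5, 2)*p(3))*√(16 + 17) = (2*(2*3))*√(16 + 17) = (2*6)*√33 = 12*√33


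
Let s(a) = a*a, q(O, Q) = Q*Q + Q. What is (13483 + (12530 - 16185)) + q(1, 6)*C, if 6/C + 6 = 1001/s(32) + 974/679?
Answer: 24342903396/2494721 ≈ 9757.8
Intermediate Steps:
q(O, Q) = Q + Q**2 (q(O, Q) = Q**2 + Q = Q + Q**2)
s(a) = a**2
C = -4171776/2494721 (C = 6/(-6 + (1001/(32**2) + 974/679)) = 6/(-6 + (1001/1024 + 974*(1/679))) = 6/(-6 + (1001*(1/1024) + 974/679)) = 6/(-6 + (1001/1024 + 974/679)) = 6/(-6 + 1677055/695296) = 6/(-2494721/695296) = 6*(-695296/2494721) = -4171776/2494721 ≈ -1.6722)
(13483 + (12530 - 16185)) + q(1, 6)*C = (13483 + (12530 - 16185)) + (6*(1 + 6))*(-4171776/2494721) = (13483 - 3655) + (6*7)*(-4171776/2494721) = 9828 + 42*(-4171776/2494721) = 9828 - 175214592/2494721 = 24342903396/2494721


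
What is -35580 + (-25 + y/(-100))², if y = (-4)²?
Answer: -21841859/625 ≈ -34947.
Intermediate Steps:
y = 16
-35580 + (-25 + y/(-100))² = -35580 + (-25 + 16/(-100))² = -35580 + (-25 + 16*(-1/100))² = -35580 + (-25 - 4/25)² = -35580 + (-629/25)² = -35580 + 395641/625 = -21841859/625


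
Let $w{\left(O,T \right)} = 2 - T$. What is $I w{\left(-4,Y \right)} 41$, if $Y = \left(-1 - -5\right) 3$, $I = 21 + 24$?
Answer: $-18450$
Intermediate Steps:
$I = 45$
$Y = 12$ ($Y = \left(-1 + 5\right) 3 = 4 \cdot 3 = 12$)
$I w{\left(-4,Y \right)} 41 = 45 \left(2 - 12\right) 41 = 45 \left(-10\right) 41 = \left(-450\right) 41 = -18450$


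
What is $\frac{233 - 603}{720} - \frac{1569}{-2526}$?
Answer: $\frac{3251}{30312} \approx 0.10725$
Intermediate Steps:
$\frac{233 - 603}{720} - \frac{1569}{-2526} = \left(-370\right) \frac{1}{720} - - \frac{523}{842} = - \frac{37}{72} + \frac{523}{842} = \frac{3251}{30312}$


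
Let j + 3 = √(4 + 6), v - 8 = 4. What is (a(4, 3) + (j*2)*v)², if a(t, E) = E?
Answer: 10521 - 3312*√10 ≈ 47.536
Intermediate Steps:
v = 12 (v = 8 + 4 = 12)
j = -3 + √10 (j = -3 + √(4 + 6) = -3 + √10 ≈ 0.16228)
(a(4, 3) + (j*2)*v)² = (3 + ((-3 + √10)*2)*12)² = (3 + (-6 + 2*√10)*12)² = (3 + (-72 + 24*√10))² = (-69 + 24*√10)²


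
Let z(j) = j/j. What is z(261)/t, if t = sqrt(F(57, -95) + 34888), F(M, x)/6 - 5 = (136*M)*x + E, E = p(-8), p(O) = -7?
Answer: -I*sqrt(1095941)/2191882 ≈ -0.00047761*I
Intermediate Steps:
E = -7
F(M, x) = -12 + 816*M*x (F(M, x) = 30 + 6*((136*M)*x - 7) = 30 + 6*(136*M*x - 7) = 30 + 6*(-7 + 136*M*x) = 30 + (-42 + 816*M*x) = -12 + 816*M*x)
t = 2*I*sqrt(1095941) (t = sqrt((-12 + 816*57*(-95)) + 34888) = sqrt((-12 - 4418640) + 34888) = sqrt(-4418652 + 34888) = sqrt(-4383764) = 2*I*sqrt(1095941) ≈ 2093.7*I)
z(j) = 1
z(261)/t = 1/(2*I*sqrt(1095941)) = 1*(-I*sqrt(1095941)/2191882) = -I*sqrt(1095941)/2191882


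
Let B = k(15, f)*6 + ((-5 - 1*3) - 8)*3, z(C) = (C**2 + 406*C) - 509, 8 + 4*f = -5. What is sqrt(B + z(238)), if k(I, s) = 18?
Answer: 11*sqrt(1263) ≈ 390.93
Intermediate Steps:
f = -13/4 (f = -2 + (1/4)*(-5) = -2 - 5/4 = -13/4 ≈ -3.2500)
z(C) = -509 + C**2 + 406*C
B = 60 (B = 18*6 + ((-5 - 1*3) - 8)*3 = 108 + ((-5 - 3) - 8)*3 = 108 + (-8 - 8)*3 = 108 - 16*3 = 108 - 48 = 60)
sqrt(B + z(238)) = sqrt(60 + (-509 + 238**2 + 406*238)) = sqrt(60 + (-509 + 56644 + 96628)) = sqrt(60 + 152763) = sqrt(152823) = 11*sqrt(1263)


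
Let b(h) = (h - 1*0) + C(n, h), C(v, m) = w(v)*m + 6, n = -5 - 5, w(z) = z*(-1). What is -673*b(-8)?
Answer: 55186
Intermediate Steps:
w(z) = -z
n = -10
C(v, m) = 6 - m*v (C(v, m) = (-v)*m + 6 = -m*v + 6 = 6 - m*v)
b(h) = 6 + 11*h (b(h) = (h - 1*0) + (6 - 1*h*(-10)) = (h + 0) + (6 + 10*h) = h + (6 + 10*h) = 6 + 11*h)
-673*b(-8) = -673*(6 + 11*(-8)) = -673*(6 - 88) = -673*(-82) = 55186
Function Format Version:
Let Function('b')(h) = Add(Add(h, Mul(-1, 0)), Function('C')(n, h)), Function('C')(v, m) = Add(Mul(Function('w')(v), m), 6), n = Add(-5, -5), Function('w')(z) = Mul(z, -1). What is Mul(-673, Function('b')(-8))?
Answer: 55186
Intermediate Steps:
Function('w')(z) = Mul(-1, z)
n = -10
Function('C')(v, m) = Add(6, Mul(-1, m, v)) (Function('C')(v, m) = Add(Mul(Mul(-1, v), m), 6) = Add(Mul(-1, m, v), 6) = Add(6, Mul(-1, m, v)))
Function('b')(h) = Add(6, Mul(11, h)) (Function('b')(h) = Add(Add(h, Mul(-1, 0)), Add(6, Mul(-1, h, -10))) = Add(Add(h, 0), Add(6, Mul(10, h))) = Add(h, Add(6, Mul(10, h))) = Add(6, Mul(11, h)))
Mul(-673, Function('b')(-8)) = Mul(-673, Add(6, Mul(11, -8))) = Mul(-673, Add(6, -88)) = Mul(-673, -82) = 55186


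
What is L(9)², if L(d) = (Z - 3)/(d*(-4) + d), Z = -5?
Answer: 64/729 ≈ 0.087791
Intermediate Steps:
L(d) = 8/(3*d) (L(d) = (-5 - 3)/(d*(-4) + d) = -8/(-4*d + d) = -8*(-1/(3*d)) = -(-8)/(3*d) = 8/(3*d))
L(9)² = ((8/3)/9)² = ((8/3)*(⅑))² = (8/27)² = 64/729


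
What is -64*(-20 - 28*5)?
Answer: 10240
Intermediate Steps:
-64*(-20 - 28*5) = -64*(-20 - 140) = -64*(-160) = 10240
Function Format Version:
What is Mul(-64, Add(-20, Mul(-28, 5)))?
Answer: 10240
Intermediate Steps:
Mul(-64, Add(-20, Mul(-28, 5))) = Mul(-64, Add(-20, -140)) = Mul(-64, -160) = 10240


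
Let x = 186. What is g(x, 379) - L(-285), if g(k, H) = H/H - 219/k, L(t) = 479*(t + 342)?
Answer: -1692797/62 ≈ -27303.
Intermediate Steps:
L(t) = 163818 + 479*t (L(t) = 479*(342 + t) = 163818 + 479*t)
g(k, H) = 1 - 219/k
g(x, 379) - L(-285) = (-219 + 186)/186 - (163818 + 479*(-285)) = (1/186)*(-33) - (163818 - 136515) = -11/62 - 1*27303 = -11/62 - 27303 = -1692797/62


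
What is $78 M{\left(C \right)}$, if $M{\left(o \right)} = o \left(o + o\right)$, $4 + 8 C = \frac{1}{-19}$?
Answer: $\frac{231231}{5776} \approx 40.033$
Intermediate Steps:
$C = - \frac{77}{152}$ ($C = - \frac{1}{2} + \frac{1}{8 \left(-19\right)} = - \frac{1}{2} + \frac{1}{8} \left(- \frac{1}{19}\right) = - \frac{1}{2} - \frac{1}{152} = - \frac{77}{152} \approx -0.50658$)
$M{\left(o \right)} = 2 o^{2}$ ($M{\left(o \right)} = o 2 o = 2 o^{2}$)
$78 M{\left(C \right)} = 78 \cdot 2 \left(- \frac{77}{152}\right)^{2} = 78 \cdot 2 \cdot \frac{5929}{23104} = 78 \cdot \frac{5929}{11552} = \frac{231231}{5776}$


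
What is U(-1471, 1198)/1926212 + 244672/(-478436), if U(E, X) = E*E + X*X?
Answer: 312655637789/230392291108 ≈ 1.3571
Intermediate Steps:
U(E, X) = E**2 + X**2
U(-1471, 1198)/1926212 + 244672/(-478436) = ((-1471)**2 + 1198**2)/1926212 + 244672/(-478436) = (2163841 + 1435204)*(1/1926212) + 244672*(-1/478436) = 3599045*(1/1926212) - 61168/119609 = 3599045/1926212 - 61168/119609 = 312655637789/230392291108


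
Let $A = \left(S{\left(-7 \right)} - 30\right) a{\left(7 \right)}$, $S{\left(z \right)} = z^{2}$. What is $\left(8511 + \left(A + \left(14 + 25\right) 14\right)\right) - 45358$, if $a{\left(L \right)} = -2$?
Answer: $-36339$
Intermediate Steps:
$A = -38$ ($A = \left(\left(-7\right)^{2} - 30\right) \left(-2\right) = \left(49 - 30\right) \left(-2\right) = 19 \left(-2\right) = -38$)
$\left(8511 + \left(A + \left(14 + 25\right) 14\right)\right) - 45358 = \left(8511 - \left(38 - \left(14 + 25\right) 14\right)\right) - 45358 = \left(8511 + \left(-38 + 39 \cdot 14\right)\right) - 45358 = \left(8511 + \left(-38 + 546\right)\right) - 45358 = \left(8511 + 508\right) - 45358 = 9019 - 45358 = -36339$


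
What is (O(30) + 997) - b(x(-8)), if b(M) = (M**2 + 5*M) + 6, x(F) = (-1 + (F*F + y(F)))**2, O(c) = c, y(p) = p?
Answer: -9164729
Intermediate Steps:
x(F) = (-1 + F + F**2)**2 (x(F) = (-1 + (F*F + F))**2 = (-1 + (F**2 + F))**2 = (-1 + (F + F**2))**2 = (-1 + F + F**2)**2)
b(M) = 6 + M**2 + 5*M
(O(30) + 997) - b(x(-8)) = (30 + 997) - (6 + ((-1 - 8 + (-8)**2)**2)**2 + 5*(-1 - 8 + (-8)**2)**2) = 1027 - (6 + ((-1 - 8 + 64)**2)**2 + 5*(-1 - 8 + 64)**2) = 1027 - (6 + (55**2)**2 + 5*55**2) = 1027 - (6 + 3025**2 + 5*3025) = 1027 - (6 + 9150625 + 15125) = 1027 - 1*9165756 = 1027 - 9165756 = -9164729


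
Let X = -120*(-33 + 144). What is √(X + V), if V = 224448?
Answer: 2*√52782 ≈ 459.49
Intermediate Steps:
X = -13320 (X = -120*111 = -13320)
√(X + V) = √(-13320 + 224448) = √211128 = 2*√52782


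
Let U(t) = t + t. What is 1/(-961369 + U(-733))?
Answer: -1/962835 ≈ -1.0386e-6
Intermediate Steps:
U(t) = 2*t
1/(-961369 + U(-733)) = 1/(-961369 + 2*(-733)) = 1/(-961369 - 1466) = 1/(-962835) = -1/962835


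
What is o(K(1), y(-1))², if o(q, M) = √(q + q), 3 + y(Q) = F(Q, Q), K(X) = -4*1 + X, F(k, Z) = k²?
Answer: -6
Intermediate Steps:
K(X) = -4 + X
y(Q) = -3 + Q²
o(q, M) = √2*√q (o(q, M) = √(2*q) = √2*√q)
o(K(1), y(-1))² = (√2*√(-4 + 1))² = (√2*√(-3))² = (√2*(I*√3))² = (I*√6)² = -6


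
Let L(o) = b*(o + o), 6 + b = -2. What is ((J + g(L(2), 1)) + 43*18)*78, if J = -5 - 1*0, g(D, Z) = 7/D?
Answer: 959439/16 ≈ 59965.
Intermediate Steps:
b = -8 (b = -6 - 2 = -8)
L(o) = -16*o (L(o) = -8*(o + o) = -16*o)
J = -5 (J = -5 + 0 = -5)
((J + g(L(2), 1)) + 43*18)*78 = ((-5 + 7/((-16*2))) + 43*18)*78 = ((-5 + 7/(-32)) + 774)*78 = ((-5 + 7*(-1/32)) + 774)*78 = ((-5 - 7/32) + 774)*78 = (-167/32 + 774)*78 = (24601/32)*78 = 959439/16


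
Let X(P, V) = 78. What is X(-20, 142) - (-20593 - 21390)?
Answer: 42061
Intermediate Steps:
X(-20, 142) - (-20593 - 21390) = 78 - (-20593 - 21390) = 78 - 1*(-41983) = 78 + 41983 = 42061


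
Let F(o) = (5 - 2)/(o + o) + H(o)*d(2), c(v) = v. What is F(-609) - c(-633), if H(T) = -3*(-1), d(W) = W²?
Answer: 261869/406 ≈ 645.00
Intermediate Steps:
H(T) = 3
F(o) = 12 + 3/(2*o) (F(o) = (5 - 2)/(o + o) + 3*2² = 3/((2*o)) + 3*4 = 3*(1/(2*o)) + 12 = 3/(2*o) + 12 = 12 + 3/(2*o))
F(-609) - c(-633) = (12 + (3/2)/(-609)) - 1*(-633) = (12 + (3/2)*(-1/609)) + 633 = (12 - 1/406) + 633 = 4871/406 + 633 = 261869/406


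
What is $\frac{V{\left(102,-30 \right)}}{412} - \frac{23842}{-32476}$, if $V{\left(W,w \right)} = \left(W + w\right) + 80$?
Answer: $\frac{1844907}{1672514} \approx 1.1031$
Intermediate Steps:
$V{\left(W,w \right)} = 80 + W + w$
$\frac{V{\left(102,-30 \right)}}{412} - \frac{23842}{-32476} = \frac{80 + 102 - 30}{412} - \frac{23842}{-32476} = 152 \cdot \frac{1}{412} - - \frac{11921}{16238} = \frac{38}{103} + \frac{11921}{16238} = \frac{1844907}{1672514}$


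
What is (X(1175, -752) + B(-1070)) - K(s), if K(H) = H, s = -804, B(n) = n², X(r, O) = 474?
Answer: 1146178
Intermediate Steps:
(X(1175, -752) + B(-1070)) - K(s) = (474 + (-1070)²) - 1*(-804) = (474 + 1144900) + 804 = 1145374 + 804 = 1146178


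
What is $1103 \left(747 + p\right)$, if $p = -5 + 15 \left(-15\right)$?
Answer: $570251$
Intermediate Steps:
$p = -230$ ($p = -5 - 225 = -230$)
$1103 \left(747 + p\right) = 1103 \left(747 - 230\right) = 1103 \cdot 517 = 570251$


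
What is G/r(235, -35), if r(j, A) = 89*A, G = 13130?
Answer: -2626/623 ≈ -4.2151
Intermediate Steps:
G/r(235, -35) = 13130/((89*(-35))) = 13130/(-3115) = 13130*(-1/3115) = -2626/623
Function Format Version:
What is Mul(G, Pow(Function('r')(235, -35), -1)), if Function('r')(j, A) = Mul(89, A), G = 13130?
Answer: Rational(-2626, 623) ≈ -4.2151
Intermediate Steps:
Mul(G, Pow(Function('r')(235, -35), -1)) = Mul(13130, Pow(Mul(89, -35), -1)) = Mul(13130, Pow(-3115, -1)) = Mul(13130, Rational(-1, 3115)) = Rational(-2626, 623)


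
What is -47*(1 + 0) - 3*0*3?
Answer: -47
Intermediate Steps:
-47*(1 + 0) - 3*0*3 = -47*1 + 0*3 = -47 + 0 = -47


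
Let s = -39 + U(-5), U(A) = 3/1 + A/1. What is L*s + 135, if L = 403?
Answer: -16388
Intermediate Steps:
U(A) = 3 + A (U(A) = 3*1 + A*1 = 3 + A)
s = -41 (s = -39 + (3 - 5) = -39 - 2 = -41)
L*s + 135 = 403*(-41) + 135 = -16523 + 135 = -16388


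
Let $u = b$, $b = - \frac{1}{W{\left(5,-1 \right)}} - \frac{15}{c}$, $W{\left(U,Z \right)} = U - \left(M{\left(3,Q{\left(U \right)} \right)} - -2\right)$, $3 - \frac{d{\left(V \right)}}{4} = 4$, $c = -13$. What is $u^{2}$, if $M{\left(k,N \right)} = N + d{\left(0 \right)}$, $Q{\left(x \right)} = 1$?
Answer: $\frac{5929}{6084} \approx 0.97452$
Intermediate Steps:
$d{\left(V \right)} = -4$ ($d{\left(V \right)} = 12 - 16 = -4$)
$M{\left(k,N \right)} = -4 + N$ ($M{\left(k,N \right)} = N - 4 = -4 + N$)
$W{\left(U,Z \right)} = 1 + U$ ($W{\left(U,Z \right)} = U - \left(\left(-4 + 1\right) - -2\right) = U - \left(-3 + 2\right) = U - -1 = U + 1 = 1 + U$)
$b = \frac{77}{78}$ ($b = - \frac{1}{1 + 5} - \frac{15}{-13} = - \frac{1}{6} - - \frac{15}{13} = \left(-1\right) \frac{1}{6} + \frac{15}{13} = - \frac{1}{6} + \frac{15}{13} = \frac{77}{78} \approx 0.98718$)
$u = \frac{77}{78} \approx 0.98718$
$u^{2} = \left(\frac{77}{78}\right)^{2} = \frac{5929}{6084}$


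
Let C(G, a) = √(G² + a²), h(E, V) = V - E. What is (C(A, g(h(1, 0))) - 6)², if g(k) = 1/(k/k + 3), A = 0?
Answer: 529/16 ≈ 33.063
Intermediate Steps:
g(k) = ¼ (g(k) = 1/(1 + 3) = 1/4 = ¼)
(C(A, g(h(1, 0))) - 6)² = (√(0² + (¼)²) - 6)² = (√(0 + 1/16) - 6)² = (√(1/16) - 6)² = (¼ - 6)² = (-23/4)² = 529/16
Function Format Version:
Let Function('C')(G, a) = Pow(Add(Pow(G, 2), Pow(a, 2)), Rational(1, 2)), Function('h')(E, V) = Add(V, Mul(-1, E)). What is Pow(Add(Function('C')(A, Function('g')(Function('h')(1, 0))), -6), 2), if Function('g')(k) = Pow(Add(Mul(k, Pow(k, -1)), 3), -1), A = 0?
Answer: Rational(529, 16) ≈ 33.063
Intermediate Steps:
Function('g')(k) = Rational(1, 4) (Function('g')(k) = Pow(Add(1, 3), -1) = Pow(4, -1) = Rational(1, 4))
Pow(Add(Function('C')(A, Function('g')(Function('h')(1, 0))), -6), 2) = Pow(Add(Pow(Add(Pow(0, 2), Pow(Rational(1, 4), 2)), Rational(1, 2)), -6), 2) = Pow(Add(Pow(Add(0, Rational(1, 16)), Rational(1, 2)), -6), 2) = Pow(Add(Pow(Rational(1, 16), Rational(1, 2)), -6), 2) = Pow(Add(Rational(1, 4), -6), 2) = Pow(Rational(-23, 4), 2) = Rational(529, 16)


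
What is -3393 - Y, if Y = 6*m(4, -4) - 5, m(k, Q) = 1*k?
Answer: -3412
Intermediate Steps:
m(k, Q) = k
Y = 19 (Y = 6*4 - 5 = 24 - 5 = 19)
-3393 - Y = -3393 - 1*19 = -3393 - 19 = -3412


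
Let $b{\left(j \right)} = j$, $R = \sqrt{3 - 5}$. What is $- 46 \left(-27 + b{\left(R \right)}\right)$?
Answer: $1242 - 46 i \sqrt{2} \approx 1242.0 - 65.054 i$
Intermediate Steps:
$R = i \sqrt{2}$ ($R = \sqrt{-2} = i \sqrt{2} \approx 1.4142 i$)
$- 46 \left(-27 + b{\left(R \right)}\right) = - 46 \left(-27 + i \sqrt{2}\right) = 1242 - 46 i \sqrt{2}$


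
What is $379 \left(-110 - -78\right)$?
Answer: $-12128$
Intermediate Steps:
$379 \left(-110 - -78\right) = 379 \left(-110 + 78\right) = 379 \left(-32\right) = -12128$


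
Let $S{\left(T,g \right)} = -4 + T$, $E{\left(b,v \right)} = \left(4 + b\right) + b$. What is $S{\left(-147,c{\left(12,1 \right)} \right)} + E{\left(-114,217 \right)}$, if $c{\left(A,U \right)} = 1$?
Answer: $-375$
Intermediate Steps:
$E{\left(b,v \right)} = 4 + 2 b$
$S{\left(-147,c{\left(12,1 \right)} \right)} + E{\left(-114,217 \right)} = \left(-4 - 147\right) + \left(4 + 2 \left(-114\right)\right) = -151 + \left(4 - 228\right) = -151 - 224 = -375$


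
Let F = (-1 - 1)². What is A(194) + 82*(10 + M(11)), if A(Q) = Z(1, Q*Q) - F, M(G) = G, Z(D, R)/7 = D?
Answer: 1725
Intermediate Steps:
Z(D, R) = 7*D
F = 4 (F = (-2)² = 4)
A(Q) = 3 (A(Q) = 7*1 - 1*4 = 7 - 4 = 3)
A(194) + 82*(10 + M(11)) = 3 + 82*(10 + 11) = 3 + 82*21 = 3 + 1722 = 1725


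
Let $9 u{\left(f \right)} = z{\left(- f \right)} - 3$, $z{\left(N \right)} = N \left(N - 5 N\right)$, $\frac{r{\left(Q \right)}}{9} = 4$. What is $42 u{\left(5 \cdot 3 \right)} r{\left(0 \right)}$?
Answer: $-151704$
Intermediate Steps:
$r{\left(Q \right)} = 36$ ($r{\left(Q \right)} = 9 \cdot 4 = 36$)
$z{\left(N \right)} = - 4 N^{2}$ ($z{\left(N \right)} = N \left(- 4 N\right) = - 4 N^{2}$)
$u{\left(f \right)} = - \frac{1}{3} - \frac{4 f^{2}}{9}$ ($u{\left(f \right)} = \frac{- 4 \left(- f\right)^{2} - 3}{9} = \frac{- 4 f^{2} - 3}{9} = \frac{-3 - 4 f^{2}}{9} = - \frac{1}{3} - \frac{4 f^{2}}{9}$)
$42 u{\left(5 \cdot 3 \right)} r{\left(0 \right)} = 42 \left(- \frac{1}{3} - \frac{4 \left(5 \cdot 3\right)^{2}}{9}\right) 36 = 42 \left(- \frac{1}{3} - \frac{4 \cdot 15^{2}}{9}\right) 36 = 42 \left(- \frac{1}{3} - 100\right) 36 = 42 \left(- \frac{301}{3}\right) 36 = \left(-4214\right) 36 = -151704$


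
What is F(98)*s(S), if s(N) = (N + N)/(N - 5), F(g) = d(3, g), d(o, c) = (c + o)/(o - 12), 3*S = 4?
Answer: 808/99 ≈ 8.1616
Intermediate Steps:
S = 4/3 (S = (⅓)*4 = 4/3 ≈ 1.3333)
d(o, c) = (c + o)/(-12 + o)
F(g) = -⅓ - g/9 (F(g) = (g + 3)/(-12 + 3) = (3 + g)/(-9) = -(3 + g)/9 = -⅓ - g/9)
s(N) = 2*N/(-5 + N) (s(N) = (2*N)/(-5 + N) = 2*N/(-5 + N))
F(98)*s(S) = (-⅓ - ⅑*98)*(2*(4/3)/(-5 + 4/3)) = (-⅓ - 98/9)*(2*(4/3)/(-11/3)) = -202*4*(-3)/(9*3*11) = -101/9*(-8/11) = 808/99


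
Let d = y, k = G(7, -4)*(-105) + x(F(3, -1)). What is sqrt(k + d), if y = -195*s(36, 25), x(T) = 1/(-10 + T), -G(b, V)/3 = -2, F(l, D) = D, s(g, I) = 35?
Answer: I*sqrt(902066)/11 ≈ 86.343*I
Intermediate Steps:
G(b, V) = 6 (G(b, V) = -3*(-2) = 6)
y = -6825 (y = -195*35 = -6825)
k = -6931/11 (k = 6*(-105) + 1/(-10 - 1) = -630 + 1/(-11) = -630 - 1/11 = -6931/11 ≈ -630.09)
d = -6825
sqrt(k + d) = sqrt(-6931/11 - 6825) = sqrt(-82006/11) = I*sqrt(902066)/11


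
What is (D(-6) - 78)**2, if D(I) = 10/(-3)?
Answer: 59536/9 ≈ 6615.1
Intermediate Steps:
D(I) = -10/3 (D(I) = 10*(-1/3) = -10/3)
(D(-6) - 78)**2 = (-10/3 - 78)**2 = (-244/3)**2 = 59536/9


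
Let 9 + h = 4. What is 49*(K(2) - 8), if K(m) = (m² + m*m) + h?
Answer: -245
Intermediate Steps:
h = -5 (h = -9 + 4 = -5)
K(m) = -5 + 2*m² (K(m) = (m² + m*m) - 5 = (m² + m²) - 5 = 2*m² - 5 = -5 + 2*m²)
49*(K(2) - 8) = 49*((-5 + 2*2²) - 8) = 49*((-5 + 2*4) - 8) = 49*((-5 + 8) - 8) = 49*(3 - 8) = 49*(-5) = -245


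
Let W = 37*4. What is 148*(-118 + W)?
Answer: 4440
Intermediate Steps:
W = 148
148*(-118 + W) = 148*(-118 + 148) = 148*30 = 4440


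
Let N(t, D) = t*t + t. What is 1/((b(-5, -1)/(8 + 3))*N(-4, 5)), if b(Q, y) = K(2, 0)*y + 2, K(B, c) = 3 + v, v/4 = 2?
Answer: -11/108 ≈ -0.10185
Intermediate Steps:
v = 8 (v = 4*2 = 8)
K(B, c) = 11 (K(B, c) = 3 + 8 = 11)
b(Q, y) = 2 + 11*y (b(Q, y) = 11*y + 2 = 2 + 11*y)
N(t, D) = t + t**2 (N(t, D) = t**2 + t = t + t**2)
1/((b(-5, -1)/(8 + 3))*N(-4, 5)) = 1/(((2 + 11*(-1))/(8 + 3))*(-4*(1 - 4))) = 1/(((2 - 11)/11)*(-4*(-3))) = 1/(((1/11)*(-9))*12) = 1/(-9/11*12) = 1/(-108/11) = -11/108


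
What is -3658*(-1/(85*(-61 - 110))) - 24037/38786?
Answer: -11424581/13110570 ≈ -0.87140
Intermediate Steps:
-3658*(-1/(85*(-61 - 110))) - 24037/38786 = -3658/((-171*(-85))) - 24037*1/38786 = -3658/14535 - 559/902 = -11424581/13110570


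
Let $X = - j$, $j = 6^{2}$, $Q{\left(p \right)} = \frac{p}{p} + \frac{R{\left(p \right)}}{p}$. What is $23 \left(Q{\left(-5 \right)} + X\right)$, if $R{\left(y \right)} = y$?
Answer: $-782$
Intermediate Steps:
$Q{\left(p \right)} = 2$ ($Q{\left(p \right)} = \frac{p}{p} + \frac{p}{p} = 1 + 1 = 2$)
$j = 36$
$X = -36$ ($X = \left(-1\right) 36 = -36$)
$23 \left(Q{\left(-5 \right)} + X\right) = 23 \left(2 - 36\right) = 23 \left(-34\right) = -782$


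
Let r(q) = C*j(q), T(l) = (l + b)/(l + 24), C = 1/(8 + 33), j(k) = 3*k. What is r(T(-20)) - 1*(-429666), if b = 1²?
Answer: 70465167/164 ≈ 4.2967e+5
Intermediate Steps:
b = 1
C = 1/41 ≈ 0.024390
T(l) = (1 + l)/(24 + l) (T(l) = (l + 1)/(l + 24) = (1 + l)/(24 + l))
r(q) = 3*q/41 (r(q) = (3*q)/41 = 3*q/41)
r(T(-20)) - 1*(-429666) = 3*((1 - 20)/(24 - 20))/41 - 1*(-429666) = 3*(-19/4)/41 + 429666 = 3*((¼)*(-19))/41 + 429666 = (3/41)*(-19/4) + 429666 = -57/164 + 429666 = 70465167/164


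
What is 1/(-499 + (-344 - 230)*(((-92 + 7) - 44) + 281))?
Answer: -1/87747 ≈ -1.1396e-5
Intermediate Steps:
1/(-499 + (-344 - 230)*(((-92 + 7) - 44) + 281)) = 1/(-499 - 574*((-85 - 44) + 281)) = 1/(-499 - 574*(-129 + 281)) = 1/(-499 - 574*152) = 1/(-499 - 87248) = 1/(-87747) = -1/87747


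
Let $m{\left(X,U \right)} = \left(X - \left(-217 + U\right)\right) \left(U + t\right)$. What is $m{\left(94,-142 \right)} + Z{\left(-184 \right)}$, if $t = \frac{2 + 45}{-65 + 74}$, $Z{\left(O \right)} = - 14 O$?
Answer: $- \frac{178153}{3} \approx -59384.0$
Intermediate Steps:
$t = \frac{47}{9} \approx 5.2222$
$m{\left(X,U \right)} = \left(\frac{47}{9} + U\right) \left(217 + X - U\right)$ ($m{\left(X,U \right)} = \left(X - \left(-217 + U\right)\right) \left(U + \frac{47}{9}\right) = \left(217 + X - U\right) \left(\frac{47}{9} + U\right) = \left(\frac{47}{9} + U\right) \left(217 + X - U\right)$)
$m{\left(94,-142 \right)} + Z{\left(-184 \right)} = \left(\frac{10199}{9} - \left(-142\right)^{2} + \frac{47}{9} \cdot 94 + \frac{1906}{9} \left(-142\right) - 13348\right) - -2576 = \left(\frac{10199}{9} - 20164 + \frac{4418}{9} - \frac{270652}{9} - 13348\right) + 2576 = - \frac{185881}{3} + 2576 = - \frac{178153}{3}$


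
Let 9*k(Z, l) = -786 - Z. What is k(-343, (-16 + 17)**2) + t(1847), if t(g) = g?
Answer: 16180/9 ≈ 1797.8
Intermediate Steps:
k(Z, l) = -262/3 - Z/9 (k(Z, l) = (-786 - Z)/9 = -262/3 - Z/9)
k(-343, (-16 + 17)**2) + t(1847) = (-262/3 - 1/9*(-343)) + 1847 = (-262/3 + 343/9) + 1847 = -443/9 + 1847 = 16180/9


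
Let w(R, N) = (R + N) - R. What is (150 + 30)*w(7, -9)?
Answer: -1620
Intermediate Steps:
w(R, N) = N (w(R, N) = (N + R) - R = N)
(150 + 30)*w(7, -9) = (150 + 30)*(-9) = 180*(-9) = -1620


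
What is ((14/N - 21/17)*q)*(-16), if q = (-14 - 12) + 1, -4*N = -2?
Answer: 182000/17 ≈ 10706.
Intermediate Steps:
N = ½ (N = -¼*(-2) = ½ ≈ 0.50000)
q = -25 (q = -26 + 1 = -25)
((14/N - 21/17)*q)*(-16) = ((14/(½) - 21/17)*(-25))*(-16) = ((14*2 - 21*1/17)*(-25))*(-16) = ((28 - 21/17)*(-25))*(-16) = ((455/17)*(-25))*(-16) = -11375/17*(-16) = 182000/17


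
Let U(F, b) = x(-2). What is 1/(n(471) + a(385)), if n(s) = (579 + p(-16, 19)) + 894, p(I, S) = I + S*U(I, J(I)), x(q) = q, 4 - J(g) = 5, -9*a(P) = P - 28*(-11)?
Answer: 1/1342 ≈ 0.00074516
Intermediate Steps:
a(P) = -308/9 - P/9 (a(P) = -(P - 28*(-11))/9 = -(P + 308)/9 = -(308 + P)/9 = -308/9 - P/9)
J(g) = -1 (J(g) = 4 - 1*5 = 4 - 5 = -1)
U(F, b) = -2
p(I, S) = I - 2*S (p(I, S) = I + S*(-2) = I - 2*S)
n(s) = 1419 (n(s) = (579 + (-16 - 2*19)) + 894 = (579 + (-16 - 38)) + 894 = (579 - 54) + 894 = 525 + 894 = 1419)
1/(n(471) + a(385)) = 1/(1419 + (-308/9 - 1/9*385)) = 1/(1419 + (-308/9 - 385/9)) = 1/(1419 - 77) = 1/1342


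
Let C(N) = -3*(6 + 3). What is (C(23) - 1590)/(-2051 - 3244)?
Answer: 539/1765 ≈ 0.30538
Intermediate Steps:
C(N) = -27 (C(N) = -3*9 = -27)
(C(23) - 1590)/(-2051 - 3244) = (-27 - 1590)/(-2051 - 3244) = -1617/(-5295) = -1617*(-1/5295) = 539/1765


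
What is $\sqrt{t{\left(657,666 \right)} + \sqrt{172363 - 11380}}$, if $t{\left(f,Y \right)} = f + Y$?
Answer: $\sqrt{1323 + 3 \sqrt{17887}} \approx 41.524$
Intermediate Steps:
$t{\left(f,Y \right)} = Y + f$
$\sqrt{t{\left(657,666 \right)} + \sqrt{172363 - 11380}} = \sqrt{\left(666 + 657\right) + \sqrt{172363 - 11380}} = \sqrt{1323 + \sqrt{160983}} = \sqrt{1323 + 3 \sqrt{17887}}$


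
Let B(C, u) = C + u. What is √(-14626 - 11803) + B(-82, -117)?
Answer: -199 + I*√26429 ≈ -199.0 + 162.57*I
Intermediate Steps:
√(-14626 - 11803) + B(-82, -117) = √(-14626 - 11803) + (-82 - 117) = √(-26429) - 199 = I*√26429 - 199 = -199 + I*√26429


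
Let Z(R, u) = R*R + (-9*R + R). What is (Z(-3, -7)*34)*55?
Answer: 61710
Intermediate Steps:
Z(R, u) = R² - 8*R
(Z(-3, -7)*34)*55 = (-3*(-8 - 3)*34)*55 = (-3*(-11)*34)*55 = (33*34)*55 = 1122*55 = 61710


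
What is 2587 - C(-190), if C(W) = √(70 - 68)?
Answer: 2587 - √2 ≈ 2585.6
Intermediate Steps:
C(W) = √2
2587 - C(-190) = 2587 - √2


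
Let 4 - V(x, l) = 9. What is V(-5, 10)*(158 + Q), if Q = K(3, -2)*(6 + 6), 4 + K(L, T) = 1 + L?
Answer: -790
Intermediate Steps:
V(x, l) = -5 (V(x, l) = 4 - 1*9 = 4 - 9 = -5)
K(L, T) = -3 + L (K(L, T) = -4 + (1 + L) = -3 + L)
Q = 0 (Q = (-3 + 3)*(6 + 6) = 0*12 = 0)
V(-5, 10)*(158 + Q) = -5*(158 + 0) = -5*158 = -790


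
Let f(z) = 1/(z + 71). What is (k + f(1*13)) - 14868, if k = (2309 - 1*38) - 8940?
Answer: -1809107/84 ≈ -21537.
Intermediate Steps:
k = -6669 (k = (2309 - 38) - 8940 = 2271 - 8940 = -6669)
f(z) = 1/(71 + z)
(k + f(1*13)) - 14868 = (-6669 + 1/(71 + 1*13)) - 14868 = (-6669 + 1/(71 + 13)) - 14868 = (-6669 + 1/84) - 14868 = -560195/84 - 14868 = -1809107/84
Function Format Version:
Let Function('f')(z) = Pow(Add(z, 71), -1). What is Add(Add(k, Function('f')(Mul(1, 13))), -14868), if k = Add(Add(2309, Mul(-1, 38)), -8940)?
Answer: Rational(-1809107, 84) ≈ -21537.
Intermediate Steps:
k = -6669 (k = Add(Add(2309, -38), -8940) = Add(2271, -8940) = -6669)
Function('f')(z) = Pow(Add(71, z), -1)
Add(Add(k, Function('f')(Mul(1, 13))), -14868) = Add(Add(-6669, Pow(Add(71, Mul(1, 13)), -1)), -14868) = Add(Add(-6669, Pow(Add(71, 13), -1)), -14868) = Add(Add(-6669, Pow(84, -1)), -14868) = Add(Add(-6669, Rational(1, 84)), -14868) = Add(Rational(-560195, 84), -14868) = Rational(-1809107, 84)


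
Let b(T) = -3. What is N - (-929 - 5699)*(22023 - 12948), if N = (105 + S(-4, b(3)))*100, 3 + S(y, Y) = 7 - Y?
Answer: 60160300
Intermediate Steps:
S(y, Y) = 4 - Y (S(y, Y) = -3 + (7 - Y) = 4 - Y)
N = 11200 (N = (105 + (4 - 1*(-3)))*100 = (105 + (4 + 3))*100 = (105 + 7)*100 = 112*100 = 11200)
N - (-929 - 5699)*(22023 - 12948) = 11200 - (-929 - 5699)*(22023 - 12948) = 11200 - (-6628)*9075 = 11200 - 1*(-60149100) = 11200 + 60149100 = 60160300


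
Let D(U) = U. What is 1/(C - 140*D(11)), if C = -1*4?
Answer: -1/1544 ≈ -0.00064767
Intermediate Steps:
C = -4
1/(C - 140*D(11)) = 1/(-4 - 140*11) = 1/(-4 - 1540) = 1/(-1544) = -1/1544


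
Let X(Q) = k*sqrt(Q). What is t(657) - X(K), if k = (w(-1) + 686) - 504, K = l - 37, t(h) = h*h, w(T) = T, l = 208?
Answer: 431649 - 543*sqrt(19) ≈ 4.2928e+5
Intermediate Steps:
t(h) = h**2
K = 171 (K = 208 - 37 = 171)
k = 181 (k = (-1 + 686) - 504 = 685 - 504 = 181)
X(Q) = 181*sqrt(Q)
t(657) - X(K) = 657**2 - 181*sqrt(171) = 431649 - 181*3*sqrt(19) = 431649 - 543*sqrt(19)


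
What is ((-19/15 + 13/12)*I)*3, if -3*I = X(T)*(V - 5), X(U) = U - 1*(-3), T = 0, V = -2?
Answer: -77/20 ≈ -3.8500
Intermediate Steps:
X(U) = 3 + U (X(U) = U + 3 = 3 + U)
I = 7 (I = -(3 + 0)*(-2 - 5)/3 = -(-7) = -⅓*(-21) = 7)
((-19/15 + 13/12)*I)*3 = ((-19/15 + 13/12)*7)*3 = -11/60*7*3 = -77/60*3 = -77/20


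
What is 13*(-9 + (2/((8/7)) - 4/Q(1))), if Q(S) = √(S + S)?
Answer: -377/4 - 26*√2 ≈ -131.02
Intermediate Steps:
Q(S) = √2*√S (Q(S) = √(2*S) = √2*√S)
13*(-9 + (2/((8/7)) - 4/Q(1))) = 13*(-9 + (2/((8/7)) - 4*√2/2)) = 13*(-9 + (2/((8*(⅐))) - 4*√2/2)) = 13*(-9 + (2/(8/7) - 4*√2/2)) = 13*(-9 + (2*(7/8) - 2*√2)) = 13*(-9 + (7/4 - 2*√2)) = 13*(-29/4 - 2*√2) = -377/4 - 26*√2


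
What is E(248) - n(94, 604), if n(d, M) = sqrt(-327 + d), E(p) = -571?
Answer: -571 - I*sqrt(233) ≈ -571.0 - 15.264*I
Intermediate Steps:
E(248) - n(94, 604) = -571 - sqrt(-327 + 94) = -571 - sqrt(-233) = -571 - I*sqrt(233)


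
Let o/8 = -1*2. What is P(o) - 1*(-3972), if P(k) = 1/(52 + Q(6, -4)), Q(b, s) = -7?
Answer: 178741/45 ≈ 3972.0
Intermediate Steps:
o = -16 (o = 8*(-1*2) = 8*(-2) = -16)
P(k) = 1/45 (P(k) = 1/(52 - 7) = 1/45)
P(o) - 1*(-3972) = 1/45 - 1*(-3972) = 1/45 + 3972 = 178741/45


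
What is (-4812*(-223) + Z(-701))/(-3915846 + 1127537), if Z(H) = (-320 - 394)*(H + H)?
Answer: -2074104/2788309 ≈ -0.74386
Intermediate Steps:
Z(H) = -1428*H
(-4812*(-223) + Z(-701))/(-3915846 + 1127537) = (-4812*(-223) - 1428*(-701))/(-3915846 + 1127537) = (1073076 + 1001028)/(-2788309) = 2074104*(-1/2788309) = -2074104/2788309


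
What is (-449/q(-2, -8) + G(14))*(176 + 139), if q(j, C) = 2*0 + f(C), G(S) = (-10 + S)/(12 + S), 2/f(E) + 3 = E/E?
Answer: 1839285/13 ≈ 1.4148e+5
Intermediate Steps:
f(E) = -1 (f(E) = 2/(-3 + E/E) = 2/(-3 + 1) = 2/(-2) = 2*(-½) = -1)
G(S) = (-10 + S)/(12 + S)
q(j, C) = -1 (q(j, C) = 2*0 - 1 = 0 - 1 = -1)
(-449/q(-2, -8) + G(14))*(176 + 139) = (-449/(-1) + (-10 + 14)/(12 + 14))*(176 + 139) = (-449*(-1) + 4/26)*315 = (449 + (1/26)*4)*315 = (449 + 2/13)*315 = (5839/13)*315 = 1839285/13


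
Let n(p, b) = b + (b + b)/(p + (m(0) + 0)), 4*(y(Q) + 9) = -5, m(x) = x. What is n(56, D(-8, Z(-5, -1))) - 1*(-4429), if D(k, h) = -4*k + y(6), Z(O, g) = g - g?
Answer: 498571/112 ≈ 4451.5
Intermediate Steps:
y(Q) = -41/4 (y(Q) = -9 + (1/4)*(-5) = -9 - 5/4 = -41/4)
Z(O, g) = 0
D(k, h) = -41/4 - 4*k (D(k, h) = -4*k - 41/4 = -41/4 - 4*k)
n(p, b) = b + 2*b/p (n(p, b) = b + (b + b)/(p + (0 + 0)) = b + (2*b)/(p + 0) = b + (2*b)/p = b + 2*b/p)
n(56, D(-8, Z(-5, -1))) - 1*(-4429) = (-41/4 - 4*(-8))*(2 + 56)/56 - 1*(-4429) = (-41/4 + 32)*(1/56)*58 + 4429 = (87/4)*(1/56)*58 + 4429 = 2523/112 + 4429 = 498571/112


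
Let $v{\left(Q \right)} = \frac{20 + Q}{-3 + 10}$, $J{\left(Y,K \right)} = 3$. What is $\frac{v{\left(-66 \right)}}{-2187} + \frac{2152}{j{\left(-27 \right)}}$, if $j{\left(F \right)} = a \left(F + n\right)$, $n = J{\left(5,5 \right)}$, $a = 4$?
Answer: $- \frac{1372523}{61236} \approx -22.414$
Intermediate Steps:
$n = 3$
$j{\left(F \right)} = 12 + 4 F$ ($j{\left(F \right)} = 4 \left(F + 3\right) = 4 \left(3 + F\right) = 12 + 4 F$)
$v{\left(Q \right)} = \frac{20}{7} + \frac{Q}{7}$ ($v{\left(Q \right)} = \frac{20 + Q}{7} = \left(20 + Q\right) \frac{1}{7} = \frac{20}{7} + \frac{Q}{7}$)
$\frac{v{\left(-66 \right)}}{-2187} + \frac{2152}{j{\left(-27 \right)}} = \frac{\frac{20}{7} + \frac{1}{7} \left(-66\right)}{-2187} + \frac{2152}{12 + 4 \left(-27\right)} = \left(\frac{20}{7} - \frac{66}{7}\right) \left(- \frac{1}{2187}\right) + \frac{2152}{12 - 108} = \left(- \frac{46}{7}\right) \left(- \frac{1}{2187}\right) + \frac{2152}{-96} = \frac{46}{15309} + 2152 \left(- \frac{1}{96}\right) = \frac{46}{15309} - \frac{269}{12} = - \frac{1372523}{61236}$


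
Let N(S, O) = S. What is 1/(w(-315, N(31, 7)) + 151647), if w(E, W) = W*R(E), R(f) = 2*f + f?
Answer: 1/122352 ≈ 8.1731e-6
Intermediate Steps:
R(f) = 3*f
w(E, W) = 3*E*W (w(E, W) = W*(3*E) = 3*E*W)
1/(w(-315, N(31, 7)) + 151647) = 1/(3*(-315)*31 + 151647) = 1/(-29295 + 151647) = 1/122352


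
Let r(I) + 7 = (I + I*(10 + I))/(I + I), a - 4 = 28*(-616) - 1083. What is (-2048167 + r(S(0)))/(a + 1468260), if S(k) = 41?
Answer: -682716/483311 ≈ -1.4126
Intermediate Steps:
a = -18327 (a = 4 + (28*(-616) - 1083) = 4 + (-17248 - 1083) = 4 - 18331 = -18327)
r(I) = -7 + (I + I*(10 + I))/(2*I) (r(I) = -7 + (I + I*(10 + I))/(I + I) = -7 + (I + I*(10 + I))/((2*I)) = -7 + (I + I*(10 + I))*(1/(2*I)) = -7 + (I + I*(10 + I))/(2*I))
(-2048167 + r(S(0)))/(a + 1468260) = (-2048167 + (-3/2 + (½)*41))/(-18327 + 1468260) = (-2048167 + (-3/2 + 41/2))/1449933 = (-2048167 + 19)*(1/1449933) = -2048148*1/1449933 = -682716/483311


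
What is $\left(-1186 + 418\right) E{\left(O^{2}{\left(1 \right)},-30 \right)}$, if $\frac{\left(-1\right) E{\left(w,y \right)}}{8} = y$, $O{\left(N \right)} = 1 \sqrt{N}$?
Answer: $-184320$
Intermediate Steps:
$O{\left(N \right)} = \sqrt{N}$
$E{\left(w,y \right)} = - 8 y$
$\left(-1186 + 418\right) E{\left(O^{2}{\left(1 \right)},-30 \right)} = \left(-1186 + 418\right) \left(\left(-8\right) \left(-30\right)\right) = \left(-768\right) 240 = -184320$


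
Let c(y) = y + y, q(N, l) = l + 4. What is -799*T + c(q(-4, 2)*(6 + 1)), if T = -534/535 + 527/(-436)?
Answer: 430894271/233260 ≈ 1847.3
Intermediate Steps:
q(N, l) = 4 + l
c(y) = 2*y
T = -514769/233260 (T = -534*1/535 + 527*(-1/436) = -534/535 - 527/436 = -514769/233260 ≈ -2.2068)
-799*T + c(q(-4, 2)*(6 + 1)) = -799*(-514769/233260) + 2*((4 + 2)*(6 + 1)) = 411300431/233260 + 2*(6*7) = 411300431/233260 + 2*42 = 411300431/233260 + 84 = 430894271/233260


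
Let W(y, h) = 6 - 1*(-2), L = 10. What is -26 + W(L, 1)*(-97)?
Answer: -802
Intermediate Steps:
W(y, h) = 8 (W(y, h) = 6 + 2 = 8)
-26 + W(L, 1)*(-97) = -26 + 8*(-97) = -26 - 776 = -802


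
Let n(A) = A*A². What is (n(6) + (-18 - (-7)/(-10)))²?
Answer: 3892729/100 ≈ 38927.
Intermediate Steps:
n(A) = A³
(n(6) + (-18 - (-7)/(-10)))² = (6³ + (-18 - (-7)/(-10)))² = (216 + (-18 - (-7)*(-1)/10))² = (216 + (-18 - 1*7/10))² = (216 + (-18 - 7/10))² = (216 - 187/10)² = (1973/10)² = 3892729/100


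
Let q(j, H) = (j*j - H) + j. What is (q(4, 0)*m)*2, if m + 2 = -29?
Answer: -1240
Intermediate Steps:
q(j, H) = j + j² - H (q(j, H) = (j² - H) + j = j + j² - H)
m = -31 (m = -2 - 29 = -31)
(q(4, 0)*m)*2 = ((4 + 4² - 1*0)*(-31))*2 = ((4 + 16 + 0)*(-31))*2 = (20*(-31))*2 = -620*2 = -1240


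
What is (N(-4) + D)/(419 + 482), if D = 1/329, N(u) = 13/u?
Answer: -4273/1185716 ≈ -0.0036037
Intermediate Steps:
D = 1/329 ≈ 0.0030395
(N(-4) + D)/(419 + 482) = (13/(-4) + 1/329)/(419 + 482) = (13*(-¼) + 1/329)/901 = (-13/4 + 1/329)*(1/901) = -4273/1316*1/901 = -4273/1185716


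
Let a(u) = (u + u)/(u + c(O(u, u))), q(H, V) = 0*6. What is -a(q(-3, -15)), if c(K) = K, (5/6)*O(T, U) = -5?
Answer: 0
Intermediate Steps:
O(T, U) = -6 (O(T, U) = (6/5)*(-5) = -6)
q(H, V) = 0
a(u) = 2*u/(-6 + u) (a(u) = (u + u)/(u - 6) = (2*u)/(-6 + u) = 2*u/(-6 + u))
-a(q(-3, -15)) = -2*0/(-6 + 0) = -2*0/(-6) = -2*0*(-1)/6 = -1*0 = 0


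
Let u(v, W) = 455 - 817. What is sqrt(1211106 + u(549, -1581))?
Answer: 2*sqrt(302686) ≈ 1100.3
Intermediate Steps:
u(v, W) = -362
sqrt(1211106 + u(549, -1581)) = sqrt(1211106 - 362) = sqrt(1210744) = 2*sqrt(302686)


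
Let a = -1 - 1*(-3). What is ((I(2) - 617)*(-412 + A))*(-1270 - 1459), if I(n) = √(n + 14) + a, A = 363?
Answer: -81703531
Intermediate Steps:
a = 2 (a = -1 + 3 = 2)
I(n) = 2 + √(14 + n) (I(n) = √(n + 14) + 2 = √(14 + n) + 2 = 2 + √(14 + n))
((I(2) - 617)*(-412 + A))*(-1270 - 1459) = (((2 + √(14 + 2)) - 617)*(-412 + 363))*(-1270 - 1459) = (((2 + √16) - 617)*(-49))*(-2729) = (((2 + 4) - 617)*(-49))*(-2729) = ((6 - 617)*(-49))*(-2729) = -611*(-49)*(-2729) = 29939*(-2729) = -81703531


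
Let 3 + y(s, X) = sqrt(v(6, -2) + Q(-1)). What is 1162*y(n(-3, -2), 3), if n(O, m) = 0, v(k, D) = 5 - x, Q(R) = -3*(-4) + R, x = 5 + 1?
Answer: -3486 + 1162*sqrt(10) ≈ 188.57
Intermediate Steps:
x = 6
Q(R) = 12 + R
v(k, D) = -1 (v(k, D) = 5 - 1*6 = 5 - 6 = -1)
y(s, X) = -3 + sqrt(10) (y(s, X) = -3 + sqrt(-1 + (12 - 1)) = -3 + sqrt(-1 + 11) = -3 + sqrt(10))
1162*y(n(-3, -2), 3) = 1162*(-3 + sqrt(10)) = -3486 + 1162*sqrt(10)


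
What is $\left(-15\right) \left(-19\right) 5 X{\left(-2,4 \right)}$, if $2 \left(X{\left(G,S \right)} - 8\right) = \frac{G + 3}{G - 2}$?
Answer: $\frac{89775}{8} \approx 11222.0$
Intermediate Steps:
$X{\left(G,S \right)} = 8 + \frac{3 + G}{2 \left(-2 + G\right)}$ ($X{\left(G,S \right)} = 8 + \frac{\left(G + 3\right) \frac{1}{G - 2}}{2} = 8 + \frac{\left(3 + G\right) \frac{1}{-2 + G}}{2} = 8 + \frac{\frac{1}{-2 + G} \left(3 + G\right)}{2} = 8 + \frac{3 + G}{2 \left(-2 + G\right)}$)
$\left(-15\right) \left(-19\right) 5 X{\left(-2,4 \right)} = \left(-15\right) \left(-19\right) 5 \frac{-29 + 17 \left(-2\right)}{2 \left(-2 - 2\right)} = 285 \cdot 5 \frac{-29 - 34}{2 \left(-4\right)} = 285 \cdot 5 \cdot \frac{1}{2} \left(- \frac{1}{4}\right) \left(-63\right) = 285 \cdot 5 \cdot \frac{63}{8} = 285 \cdot \frac{315}{8} = \frac{89775}{8}$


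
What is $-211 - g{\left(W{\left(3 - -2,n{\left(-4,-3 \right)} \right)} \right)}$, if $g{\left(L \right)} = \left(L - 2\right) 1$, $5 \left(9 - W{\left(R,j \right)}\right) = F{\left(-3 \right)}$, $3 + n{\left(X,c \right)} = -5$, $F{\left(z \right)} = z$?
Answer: $- \frac{1093}{5} \approx -218.6$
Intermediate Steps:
$n{\left(X,c \right)} = -8$ ($n{\left(X,c \right)} = -3 - 5 = -8$)
$W{\left(R,j \right)} = \frac{48}{5}$ ($W{\left(R,j \right)} = 9 - - \frac{3}{5} = 9 + \frac{3}{5} = \frac{48}{5}$)
$g{\left(L \right)} = -2 + L$ ($g{\left(L \right)} = \left(-2 + L\right) 1 = -2 + L$)
$-211 - g{\left(W{\left(3 - -2,n{\left(-4,-3 \right)} \right)} \right)} = -211 - \left(-2 + \frac{48}{5}\right) = -211 - \frac{38}{5} = - \frac{1093}{5}$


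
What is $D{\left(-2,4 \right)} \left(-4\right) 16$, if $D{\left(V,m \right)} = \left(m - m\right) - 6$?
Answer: $384$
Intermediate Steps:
$D{\left(V,m \right)} = -6$ ($D{\left(V,m \right)} = 0 - 6 = -6$)
$D{\left(-2,4 \right)} \left(-4\right) 16 = \left(-6\right) \left(-4\right) 16 = 24 \cdot 16 = 384$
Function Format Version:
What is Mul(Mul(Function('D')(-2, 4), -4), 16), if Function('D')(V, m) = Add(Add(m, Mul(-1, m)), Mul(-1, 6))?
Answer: 384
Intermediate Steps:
Function('D')(V, m) = -6 (Function('D')(V, m) = Add(0, -6) = -6)
Mul(Mul(Function('D')(-2, 4), -4), 16) = Mul(Mul(-6, -4), 16) = Mul(24, 16) = 384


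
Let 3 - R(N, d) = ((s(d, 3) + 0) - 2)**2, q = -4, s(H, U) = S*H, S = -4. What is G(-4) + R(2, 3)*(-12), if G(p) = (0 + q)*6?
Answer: 2292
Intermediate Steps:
s(H, U) = -4*H
G(p) = -24 (G(p) = (0 - 4)*6 = -4*6 = -24)
R(N, d) = 3 - (-2 - 4*d)**2 (R(N, d) = 3 - ((-4*d + 0) - 2)**2 = 3 - (-4*d - 2)**2 = 3 - (-2 - 4*d)**2)
G(-4) + R(2, 3)*(-12) = -24 + (3 - 4*(1 + 2*3)**2)*(-12) = -24 + (3 - 4*(1 + 6)**2)*(-12) = -24 + (3 - 4*7**2)*(-12) = -24 + (3 - 4*49)*(-12) = -24 + (3 - 196)*(-12) = -24 - 193*(-12) = -24 + 2316 = 2292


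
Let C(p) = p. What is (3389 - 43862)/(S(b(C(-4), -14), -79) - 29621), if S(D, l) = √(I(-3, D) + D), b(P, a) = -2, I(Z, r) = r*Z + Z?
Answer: 40473/29620 ≈ 1.3664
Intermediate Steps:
I(Z, r) = Z + Z*r (I(Z, r) = Z*r + Z = Z + Z*r)
S(D, l) = √(-3 - 2*D) (S(D, l) = √(-3*(1 + D) + D) = √((-3 - 3*D) + D) = √(-3 - 2*D))
(3389 - 43862)/(S(b(C(-4), -14), -79) - 29621) = (3389 - 43862)/(√(-3 - 2*(-2)) - 29621) = -40473/(√(-3 + 4) - 29621) = -40473/(√1 - 29621) = -40473/(1 - 29621) = -40473/(-29620) = -40473*(-1/29620) = 40473/29620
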